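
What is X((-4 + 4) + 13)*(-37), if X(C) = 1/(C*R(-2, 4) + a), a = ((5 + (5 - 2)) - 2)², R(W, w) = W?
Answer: -37/10 ≈ -3.7000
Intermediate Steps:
a = 36 (a = ((5 + 3) - 2)² = (8 - 2)² = 6² = 36)
X(C) = 1/(36 - 2*C) (X(C) = 1/(C*(-2) + 36) = 1/(-2*C + 36) = 1/(36 - 2*C))
X((-4 + 4) + 13)*(-37) = (1/(2*(18 - ((-4 + 4) + 13))))*(-37) = (1/(2*(18 - (0 + 13))))*(-37) = (1/(2*(18 - 1*13)))*(-37) = (1/(2*(18 - 13)))*(-37) = ((½)/5)*(-37) = ((½)*(⅕))*(-37) = (⅒)*(-37) = -37/10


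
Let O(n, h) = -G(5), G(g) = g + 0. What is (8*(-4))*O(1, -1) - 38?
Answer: 122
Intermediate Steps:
G(g) = g
O(n, h) = -5 (O(n, h) = -1*5 = -5)
(8*(-4))*O(1, -1) - 38 = (8*(-4))*(-5) - 38 = -32*(-5) - 38 = 160 - 38 = 122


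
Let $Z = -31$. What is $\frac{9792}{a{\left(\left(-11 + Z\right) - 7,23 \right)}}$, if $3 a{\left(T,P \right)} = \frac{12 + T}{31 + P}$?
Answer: $- \frac{1586304}{37} \approx -42873.0$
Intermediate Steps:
$a{\left(T,P \right)} = \frac{12 + T}{3 \left(31 + P\right)}$ ($a{\left(T,P \right)} = \frac{\left(12 + T\right) \frac{1}{31 + P}}{3} = \frac{\frac{1}{31 + P} \left(12 + T\right)}{3} = \frac{12 + T}{3 \left(31 + P\right)}$)
$\frac{9792}{a{\left(\left(-11 + Z\right) - 7,23 \right)}} = \frac{9792}{\frac{1}{3} \frac{1}{31 + 23} \left(12 - 49\right)} = \frac{9792}{\frac{1}{3} \cdot \frac{1}{54} \left(12 - 49\right)} = \frac{9792}{\frac{1}{3} \cdot \frac{1}{54} \left(-37\right)} = \frac{9792}{- \frac{37}{162}} = 9792 \left(- \frac{162}{37}\right) = - \frac{1586304}{37}$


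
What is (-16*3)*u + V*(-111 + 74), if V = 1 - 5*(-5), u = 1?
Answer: -1010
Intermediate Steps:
V = 26 (V = 1 + 25 = 26)
(-16*3)*u + V*(-111 + 74) = -16*3*1 + 26*(-111 + 74) = -48*1 + 26*(-37) = -48 - 962 = -1010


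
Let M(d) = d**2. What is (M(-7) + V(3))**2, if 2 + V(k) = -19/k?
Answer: 14884/9 ≈ 1653.8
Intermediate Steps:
V(k) = -2 - 19/k
(M(-7) + V(3))**2 = ((-7)**2 + (-2 - 19/3))**2 = (49 + (-2 - 19*1/3))**2 = (49 + (-2 - 19/3))**2 = (49 - 25/3)**2 = (122/3)**2 = 14884/9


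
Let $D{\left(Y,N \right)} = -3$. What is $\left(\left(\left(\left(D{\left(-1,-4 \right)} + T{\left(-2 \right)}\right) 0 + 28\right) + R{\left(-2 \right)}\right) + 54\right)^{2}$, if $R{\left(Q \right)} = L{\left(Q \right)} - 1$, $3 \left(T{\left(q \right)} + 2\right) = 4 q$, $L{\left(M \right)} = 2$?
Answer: $6889$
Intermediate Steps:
$T{\left(q \right)} = -2 + \frac{4 q}{3}$
$R{\left(Q \right)} = 1$ ($R{\left(Q \right)} = 2 - 1 = 1$)
$\left(\left(\left(\left(D{\left(-1,-4 \right)} + T{\left(-2 \right)}\right) 0 + 28\right) + R{\left(-2 \right)}\right) + 54\right)^{2} = \left(\left(\left(\left(-3 + \left(-2 + \frac{4}{3} \left(-2\right)\right)\right) 0 + 28\right) + 1\right) + 54\right)^{2} = \left(\left(\left(\left(-3 - \frac{14}{3}\right) 0 + 28\right) + 1\right) + 54\right)^{2} = \left(\left(\left(\left(- \frac{23}{3}\right) 0 + 28\right) + 1\right) + 54\right)^{2} = \left(\left(\left(0 + 28\right) + 1\right) + 54\right)^{2} = \left(\left(28 + 1\right) + 54\right)^{2} = \left(29 + 54\right)^{2} = 83^{2} = 6889$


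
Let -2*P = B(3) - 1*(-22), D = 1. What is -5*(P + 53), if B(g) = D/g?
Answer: -1255/6 ≈ -209.17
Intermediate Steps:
B(g) = 1/g
P = -67/6 (P = -(1/3 - 1*(-22))/2 = -(⅓ + 22)/2 = -½*67/3 = -67/6 ≈ -11.167)
-5*(P + 53) = -5*(-67/6 + 53) = -5*251/6 = -1255/6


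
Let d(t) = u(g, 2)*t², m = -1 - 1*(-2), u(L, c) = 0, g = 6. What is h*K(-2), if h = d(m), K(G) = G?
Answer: 0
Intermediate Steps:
m = 1 (m = -1 + 2 = 1)
d(t) = 0 (d(t) = 0*t² = 0)
h = 0
h*K(-2) = 0*(-2) = 0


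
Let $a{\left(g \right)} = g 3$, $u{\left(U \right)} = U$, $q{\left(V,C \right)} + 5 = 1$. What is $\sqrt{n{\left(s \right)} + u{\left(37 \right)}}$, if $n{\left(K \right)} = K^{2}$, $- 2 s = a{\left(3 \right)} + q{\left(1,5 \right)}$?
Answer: $\frac{\sqrt{173}}{2} \approx 6.5765$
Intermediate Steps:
$q{\left(V,C \right)} = -4$ ($q{\left(V,C \right)} = -5 + 1 = -4$)
$a{\left(g \right)} = 3 g$
$s = - \frac{5}{2}$ ($s = - \frac{3 \cdot 3 - 4}{2} = - \frac{9 - 4}{2} = \left(- \frac{1}{2}\right) 5 = - \frac{5}{2} \approx -2.5$)
$\sqrt{n{\left(s \right)} + u{\left(37 \right)}} = \sqrt{\left(- \frac{5}{2}\right)^{2} + 37} = \sqrt{\frac{25}{4} + 37} = \sqrt{\frac{173}{4}} = \frac{\sqrt{173}}{2}$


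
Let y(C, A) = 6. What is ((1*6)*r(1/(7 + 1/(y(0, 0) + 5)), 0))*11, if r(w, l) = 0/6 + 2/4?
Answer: 33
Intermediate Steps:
r(w, l) = ½ (r(w, l) = 0*(⅙) + 2*(¼) = 0 + ½ = ½)
((1*6)*r(1/(7 + 1/(y(0, 0) + 5)), 0))*11 = ((1*6)*(½))*11 = (6*(½))*11 = 3*11 = 33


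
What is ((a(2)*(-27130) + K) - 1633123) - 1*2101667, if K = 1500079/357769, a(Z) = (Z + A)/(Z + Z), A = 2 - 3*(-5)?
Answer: -2764590760077/715538 ≈ -3.8637e+6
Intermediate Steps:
A = 17 (A = 2 + 15 = 17)
a(Z) = (17 + Z)/(2*Z) (a(Z) = (Z + 17)/(Z + Z) = (17 + Z)/((2*Z)) = (17 + Z)*(1/(2*Z)) = (17 + Z)/(2*Z))
K = 1500079/357769 (K = 1500079*(1/357769) = 1500079/357769 ≈ 4.1929)
((a(2)*(-27130) + K) - 1633123) - 1*2101667 = ((((½)*(17 + 2)/2)*(-27130) + 1500079/357769) - 1633123) - 1*2101667 = ((((½)*(½)*19)*(-27130) + 1500079/357769) - 1633123) - 2101667 = (((19/4)*(-27130) + 1500079/357769) - 1633123) - 2101667 = ((-257735/2 + 1500079/357769) - 1633123) - 2101667 = (-92206593057/715538 - 1633123) - 2101667 = -1260768158231/715538 - 2101667 = -2764590760077/715538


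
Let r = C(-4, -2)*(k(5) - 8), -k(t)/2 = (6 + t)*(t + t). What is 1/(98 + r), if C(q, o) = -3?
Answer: 1/782 ≈ 0.0012788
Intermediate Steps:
k(t) = -4*t*(6 + t) (k(t) = -2*(6 + t)*(t + t) = -2*(6 + t)*2*t = -4*t*(6 + t))
r = 684 (r = -3*(-4*5*(6 + 5) - 8) = -3*(-4*5*11 - 8) = -3*(-220 - 8) = -3*(-228) = 684)
1/(98 + r) = 1/(98 + 684) = 1/782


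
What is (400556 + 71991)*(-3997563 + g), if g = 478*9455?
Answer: 246635038069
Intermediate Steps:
g = 4519490
(400556 + 71991)*(-3997563 + g) = (400556 + 71991)*(-3997563 + 4519490) = 472547*521927 = 246635038069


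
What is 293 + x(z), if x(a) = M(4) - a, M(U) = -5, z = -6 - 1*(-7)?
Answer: 287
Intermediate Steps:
z = 1 (z = -6 + 7 = 1)
x(a) = -5 - a
293 + x(z) = 293 + (-5 - 1*1) = 293 + (-5 - 1) = 293 - 6 = 287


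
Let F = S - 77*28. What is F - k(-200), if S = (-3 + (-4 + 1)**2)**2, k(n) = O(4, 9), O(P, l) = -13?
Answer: -2107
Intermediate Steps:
k(n) = -13
S = 36 (S = (-3 + (-3)**2)**2 = (-3 + 9)**2 = 6**2 = 36)
F = -2120 (F = 36 - 77*28 = 36 - 2156 = -2120)
F - k(-200) = -2120 - 1*(-13) = -2120 + 13 = -2107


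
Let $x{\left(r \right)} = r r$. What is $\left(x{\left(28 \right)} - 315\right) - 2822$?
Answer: $-2353$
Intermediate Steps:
$x{\left(r \right)} = r^{2}$
$\left(x{\left(28 \right)} - 315\right) - 2822 = \left(28^{2} - 315\right) - 2822 = \left(784 - 315\right) - 2822 = 469 - 2822 = -2353$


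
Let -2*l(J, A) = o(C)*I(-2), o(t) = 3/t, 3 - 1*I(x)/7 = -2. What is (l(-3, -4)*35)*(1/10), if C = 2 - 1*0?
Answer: -735/8 ≈ -91.875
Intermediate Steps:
I(x) = 35 (I(x) = 21 - 7*(-2) = 21 + 14 = 35)
C = 2 (C = 2 + 0 = 2)
l(J, A) = -105/4 (l(J, A) = -3/2*35/2 = -3*(½)*35/2 = -3*35/4 = -½*105/2 = -105/4)
(l(-3, -4)*35)*(1/10) = (-105/4*35)*(1/10) = -3675/(4*10) = -3675/4*⅒ = -735/8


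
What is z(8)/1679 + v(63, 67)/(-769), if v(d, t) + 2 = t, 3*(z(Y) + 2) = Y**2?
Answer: -282803/3873453 ≈ -0.073011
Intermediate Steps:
z(Y) = -2 + Y**2/3
v(d, t) = -2 + t
z(8)/1679 + v(63, 67)/(-769) = (-2 + (1/3)*8**2)/1679 + (-2 + 67)/(-769) = (-2 + (1/3)*64)*(1/1679) + 65*(-1/769) = (-2 + 64/3)*(1/1679) - 65/769 = (58/3)*(1/1679) - 65/769 = 58/5037 - 65/769 = -282803/3873453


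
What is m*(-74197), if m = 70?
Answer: -5193790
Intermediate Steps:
m*(-74197) = 70*(-74197) = -5193790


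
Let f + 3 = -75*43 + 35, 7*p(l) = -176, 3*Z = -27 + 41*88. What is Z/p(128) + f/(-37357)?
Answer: -934742015/19724496 ≈ -47.390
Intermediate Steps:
Z = 3581/3 (Z = (-27 + 41*88)/3 = (-27 + 3608)/3 = (⅓)*3581 = 3581/3 ≈ 1193.7)
p(l) = -176/7 (p(l) = (⅐)*(-176) = -176/7)
f = -3193 (f = -3 + (-75*43 + 35) = -3 + (-3225 + 35) = -3 - 3190 = -3193)
Z/p(128) + f/(-37357) = 3581/(3*(-176/7)) - 3193/(-37357) = (3581/3)*(-7/176) - 3193*(-1/37357) = -25067/528 + 3193/37357 = -934742015/19724496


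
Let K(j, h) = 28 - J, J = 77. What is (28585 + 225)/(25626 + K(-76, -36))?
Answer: 28810/25577 ≈ 1.1264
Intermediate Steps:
K(j, h) = -49 (K(j, h) = 28 - 1*77 = 28 - 77 = -49)
(28585 + 225)/(25626 + K(-76, -36)) = (28585 + 225)/(25626 - 49) = 28810/25577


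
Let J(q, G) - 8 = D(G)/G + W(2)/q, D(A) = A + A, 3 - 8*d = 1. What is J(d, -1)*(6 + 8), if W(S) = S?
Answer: 252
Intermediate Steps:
d = ¼ (d = 3/8 - ⅛*1 = 3/8 - ⅛ = ¼ ≈ 0.25000)
D(A) = 2*A
J(q, G) = 10 + 2/q (J(q, G) = 8 + ((2*G)/G + 2/q) = 8 + (2 + 2/q) = 10 + 2/q)
J(d, -1)*(6 + 8) = (10 + 2/(¼))*(6 + 8) = (10 + 2*4)*14 = (10 + 8)*14 = 18*14 = 252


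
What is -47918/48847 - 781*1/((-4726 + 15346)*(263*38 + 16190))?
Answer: -13324791914947/13583084585760 ≈ -0.98098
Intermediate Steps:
-47918/48847 - 781*1/((-4726 + 15346)*(263*38 + 16190)) = -47918*1/48847 - 781*1/(10620*(9994 + 16190)) = -47918/48847 - 781/(10620*26184) = -47918/48847 - 781/278074080 = -13324791914947/13583084585760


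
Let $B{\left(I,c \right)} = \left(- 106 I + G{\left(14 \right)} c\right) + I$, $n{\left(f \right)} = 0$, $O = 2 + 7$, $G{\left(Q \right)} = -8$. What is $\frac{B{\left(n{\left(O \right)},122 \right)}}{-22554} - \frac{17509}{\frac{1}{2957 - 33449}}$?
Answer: $\frac{6020614695044}{11277} \approx 5.3388 \cdot 10^{8}$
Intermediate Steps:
$O = 9$
$B{\left(I,c \right)} = - 105 I - 8 c$ ($B{\left(I,c \right)} = \left(- 106 I - 8 c\right) + I = - 105 I - 8 c$)
$\frac{B{\left(n{\left(O \right)},122 \right)}}{-22554} - \frac{17509}{\frac{1}{2957 - 33449}} = \frac{\left(-105\right) 0 - 976}{-22554} - \frac{17509}{\frac{1}{2957 - 33449}} = \left(0 - 976\right) \left(- \frac{1}{22554}\right) - \frac{17509}{\frac{1}{-30492}} = \left(-976\right) \left(- \frac{1}{22554}\right) - \frac{17509}{- \frac{1}{30492}} = \frac{488}{11277} - -533884428 = \frac{488}{11277} + 533884428 = \frac{6020614695044}{11277}$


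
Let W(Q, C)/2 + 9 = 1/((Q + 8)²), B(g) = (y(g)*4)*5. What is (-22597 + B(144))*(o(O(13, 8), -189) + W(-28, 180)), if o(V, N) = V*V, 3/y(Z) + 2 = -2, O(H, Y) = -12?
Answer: -142461253/50 ≈ -2.8492e+6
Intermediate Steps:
y(Z) = -¾ (y(Z) = 3/(-2 - 2) = 3/(-4) = 3*(-¼) = -¾)
o(V, N) = V²
B(g) = -15 (B(g) = -¾*4*5 = -3*5 = -15)
W(Q, C) = -18 + 2/(8 + Q)² (W(Q, C) = -18 + 2/((Q + 8)²) = -18 + 2/((8 + Q)²) = -18 + 2/(8 + Q)²)
(-22597 + B(144))*(o(O(13, 8), -189) + W(-28, 180)) = (-22597 - 15)*((-12)² + (-18 + 2/(8 - 28)²)) = -22612*(144 + (-18 + 2/(-20)²)) = -22612*(144 + (-18 + 2*(1/400))) = -22612*(144 + (-18 + 1/200)) = -22612*(144 - 3599/200) = -22612*25201/200 = -142461253/50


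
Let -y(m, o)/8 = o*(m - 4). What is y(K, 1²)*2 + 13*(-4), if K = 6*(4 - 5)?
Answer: 108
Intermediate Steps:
K = -6 (K = 6*(-1) = -6)
y(m, o) = -8*o*(-4 + m) (y(m, o) = -8*o*(m - 4) = -8*o*(-4 + m))
y(K, 1²)*2 + 13*(-4) = (8*1²*(4 - 1*(-6)))*2 + 13*(-4) = (8*1*(4 + 6))*2 - 52 = (8*1*10)*2 - 52 = 80*2 - 52 = 160 - 52 = 108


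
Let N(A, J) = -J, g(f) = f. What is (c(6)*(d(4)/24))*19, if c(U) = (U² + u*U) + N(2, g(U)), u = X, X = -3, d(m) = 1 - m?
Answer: -57/2 ≈ -28.500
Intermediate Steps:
u = -3
c(U) = U² - 4*U (c(U) = (U² - 3*U) - U = U² - 4*U)
(c(6)*(d(4)/24))*19 = ((6*(-4 + 6))*((1 - 1*4)/24))*19 = ((6*2)*((1 - 4)*(1/24)))*19 = (12*(-3*1/24))*19 = (12*(-⅛))*19 = -3/2*19 = -57/2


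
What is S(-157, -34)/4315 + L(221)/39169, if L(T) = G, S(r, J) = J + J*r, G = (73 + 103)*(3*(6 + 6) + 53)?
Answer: 275342536/169014235 ≈ 1.6291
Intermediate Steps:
G = 15664 (G = 176*(3*12 + 53) = 176*(36 + 53) = 176*89 = 15664)
L(T) = 15664
S(-157, -34)/4315 + L(221)/39169 = -34*(1 - 157)/4315 + 15664/39169 = -34*(-156)*(1/4315) + 15664*(1/39169) = 5304*(1/4315) + 15664/39169 = 5304/4315 + 15664/39169 = 275342536/169014235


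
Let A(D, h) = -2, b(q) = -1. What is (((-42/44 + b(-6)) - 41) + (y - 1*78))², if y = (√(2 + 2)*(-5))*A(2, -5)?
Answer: 4932841/484 ≈ 10192.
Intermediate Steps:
y = 20 (y = (√(2 + 2)*(-5))*(-2) = (√4*(-5))*(-2) = (2*(-5))*(-2) = -10*(-2) = 20)
(((-42/44 + b(-6)) - 41) + (y - 1*78))² = (((-42/44 - 1) - 41) + (20 - 1*78))² = (((-42*1/44 - 1) - 41) + (20 - 78))² = (((-21/22 - 1) - 41) - 58)² = ((-43/22 - 41) - 58)² = (-945/22 - 58)² = (-2221/22)² = 4932841/484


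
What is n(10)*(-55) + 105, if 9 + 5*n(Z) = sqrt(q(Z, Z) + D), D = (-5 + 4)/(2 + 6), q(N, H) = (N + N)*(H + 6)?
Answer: 204 - 11*sqrt(5118)/4 ≈ 7.2645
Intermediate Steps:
q(N, H) = 2*N*(6 + H) (q(N, H) = (2*N)*(6 + H) = 2*N*(6 + H))
D = -1/8 ≈ -0.12500
n(Z) = -9/5 + sqrt(-1/8 + 2*Z*(6 + Z))/5 (n(Z) = -9/5 + sqrt(2*Z*(6 + Z) - 1/8)/5 = -9/5 + sqrt(-1/8 + 2*Z*(6 + Z))/5)
n(10)*(-55) + 105 = (-9/5 + sqrt(2)*sqrt(-1 + 16*10*(6 + 10))/20)*(-55) + 105 = (-9/5 + sqrt(2)*sqrt(-1 + 16*10*16)/20)*(-55) + 105 = (-9/5 + sqrt(2)*sqrt(-1 + 2560)/20)*(-55) + 105 = (-9/5 + sqrt(2)*sqrt(2559)/20)*(-55) + 105 = (-9/5 + sqrt(5118)/20)*(-55) + 105 = (99 - 11*sqrt(5118)/4) + 105 = 204 - 11*sqrt(5118)/4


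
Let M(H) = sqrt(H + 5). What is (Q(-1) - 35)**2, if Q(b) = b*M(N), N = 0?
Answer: (35 + sqrt(5))**2 ≈ 1386.5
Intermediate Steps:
M(H) = sqrt(5 + H)
Q(b) = b*sqrt(5) (Q(b) = b*sqrt(5 + 0) = b*sqrt(5))
(Q(-1) - 35)**2 = (-sqrt(5) - 35)**2 = (-35 - sqrt(5))**2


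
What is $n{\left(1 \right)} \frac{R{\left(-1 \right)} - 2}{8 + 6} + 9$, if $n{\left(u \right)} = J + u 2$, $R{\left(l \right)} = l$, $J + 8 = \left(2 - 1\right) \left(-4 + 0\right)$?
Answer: $\frac{78}{7} \approx 11.143$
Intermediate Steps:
$J = -12$ ($J = -8 + \left(2 - 1\right) \left(-4 + 0\right) = -8 + 1 \left(-4\right) = -8 - 4 = -12$)
$n{\left(u \right)} = -12 + 2 u$ ($n{\left(u \right)} = -12 + u 2 = -12 + 2 u$)
$n{\left(1 \right)} \frac{R{\left(-1 \right)} - 2}{8 + 6} + 9 = \left(-12 + 2 \cdot 1\right) \frac{-1 - 2}{8 + 6} + 9 = \left(-12 + 2\right) \left(- \frac{3}{14}\right) + 9 = - 10 \left(\left(-3\right) \frac{1}{14}\right) + 9 = \left(-10\right) \left(- \frac{3}{14}\right) + 9 = \frac{15}{7} + 9 = \frac{78}{7}$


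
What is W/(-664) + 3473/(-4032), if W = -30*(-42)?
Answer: -923299/334656 ≈ -2.7589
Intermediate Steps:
W = 1260
W/(-664) + 3473/(-4032) = 1260/(-664) + 3473/(-4032) = 1260*(-1/664) + 3473*(-1/4032) = -315/166 - 3473/4032 = -923299/334656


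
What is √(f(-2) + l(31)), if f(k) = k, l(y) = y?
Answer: √29 ≈ 5.3852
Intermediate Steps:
√(f(-2) + l(31)) = √(-2 + 31) = √29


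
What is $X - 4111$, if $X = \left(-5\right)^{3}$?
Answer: $-4236$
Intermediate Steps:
$X = -125$
$X - 4111 = -125 - 4111 = -4236$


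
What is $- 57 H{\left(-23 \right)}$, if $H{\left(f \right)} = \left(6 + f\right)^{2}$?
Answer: $-16473$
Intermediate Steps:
$- 57 H{\left(-23 \right)} = - 57 \left(6 - 23\right)^{2} = - 57 \left(-17\right)^{2} = \left(-57\right) 289 = -16473$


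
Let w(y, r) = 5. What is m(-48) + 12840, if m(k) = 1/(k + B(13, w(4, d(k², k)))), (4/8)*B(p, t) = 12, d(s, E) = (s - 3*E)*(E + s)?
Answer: 308159/24 ≈ 12840.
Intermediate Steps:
d(s, E) = (E + s)*(s - 3*E)
B(p, t) = 24 (B(p, t) = 2*12 = 24)
m(k) = 1/(24 + k) (m(k) = 1/(k + 24) = 1/(24 + k))
m(-48) + 12840 = 1/(24 - 48) + 12840 = 1/(-24) + 12840 = -1/24 + 12840 = 308159/24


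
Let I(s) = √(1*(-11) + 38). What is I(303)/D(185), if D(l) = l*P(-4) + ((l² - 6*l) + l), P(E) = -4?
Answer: 3*√3/32560 ≈ 0.00015959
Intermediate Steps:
D(l) = l² - 9*l (D(l) = l*(-4) + ((l² - 6*l) + l) = -4*l + (l² - 5*l) = l² - 9*l)
I(s) = 3*√3 (I(s) = √(-11 + 38) = √27 = 3*√3)
I(303)/D(185) = (3*√3)/((185*(-9 + 185))) = (3*√3)/((185*176)) = (3*√3)/32560 = (3*√3)*(1/32560) = 3*√3/32560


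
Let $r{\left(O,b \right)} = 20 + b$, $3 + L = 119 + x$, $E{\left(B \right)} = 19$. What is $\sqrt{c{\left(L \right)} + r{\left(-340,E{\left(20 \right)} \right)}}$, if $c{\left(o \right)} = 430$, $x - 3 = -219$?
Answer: $\sqrt{469} \approx 21.656$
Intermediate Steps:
$x = -216$ ($x = 3 - 219 = -216$)
$L = -100$ ($L = -3 + \left(119 - 216\right) = -3 - 97 = -100$)
$\sqrt{c{\left(L \right)} + r{\left(-340,E{\left(20 \right)} \right)}} = \sqrt{430 + \left(20 + 19\right)} = \sqrt{430 + 39} = \sqrt{469}$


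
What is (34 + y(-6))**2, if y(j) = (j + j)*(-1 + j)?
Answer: 13924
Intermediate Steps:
y(j) = 2*j*(-1 + j) (y(j) = (2*j)*(-1 + j) = 2*j*(-1 + j))
(34 + y(-6))**2 = (34 + 2*(-6)*(-1 - 6))**2 = (34 + 2*(-6)*(-7))**2 = (34 + 84)**2 = 118**2 = 13924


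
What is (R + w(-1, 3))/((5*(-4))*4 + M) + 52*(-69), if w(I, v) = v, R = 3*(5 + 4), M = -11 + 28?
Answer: -75358/21 ≈ -3588.5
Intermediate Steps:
M = 17
R = 27 (R = 3*9 = 27)
(R + w(-1, 3))/((5*(-4))*4 + M) + 52*(-69) = (27 + 3)/((5*(-4))*4 + 17) + 52*(-69) = 30/(-20*4 + 17) - 3588 = 30/(-80 + 17) - 3588 = 30/(-63) - 3588 = 30*(-1/63) - 3588 = -10/21 - 3588 = -75358/21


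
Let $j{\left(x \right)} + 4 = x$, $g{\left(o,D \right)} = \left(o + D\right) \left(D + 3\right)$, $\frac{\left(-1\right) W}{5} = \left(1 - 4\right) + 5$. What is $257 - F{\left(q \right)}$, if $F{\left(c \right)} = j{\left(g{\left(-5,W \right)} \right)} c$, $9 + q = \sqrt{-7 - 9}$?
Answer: $1166 - 404 i \approx 1166.0 - 404.0 i$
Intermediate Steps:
$W = -10$ ($W = - 5 \left(\left(1 - 4\right) + 5\right) = - 5 \left(-3 + 5\right) = \left(-5\right) 2 = -10$)
$q = -9 + 4 i$ ($q = -9 + \sqrt{-7 - 9} = -9 + \sqrt{-16} = -9 + 4 i \approx -9.0 + 4.0 i$)
$g{\left(o,D \right)} = \left(3 + D\right) \left(D + o\right)$ ($g{\left(o,D \right)} = \left(D + o\right) \left(3 + D\right) = \left(3 + D\right) \left(D + o\right)$)
$j{\left(x \right)} = -4 + x$
$F{\left(c \right)} = 101 c$ ($F{\left(c \right)} = \left(-4 + \left(\left(-10\right)^{2} + 3 \left(-10\right) + 3 \left(-5\right) - -50\right)\right) c = \left(-4 + \left(100 - 30 - 15 + 50\right)\right) c = \left(-4 + 105\right) c = 101 c$)
$257 - F{\left(q \right)} = 257 - 101 \left(-9 + 4 i\right) = 257 - \left(-909 + 404 i\right) = 257 + \left(909 - 404 i\right) = 1166 - 404 i$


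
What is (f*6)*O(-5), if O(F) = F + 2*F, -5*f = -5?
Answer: -90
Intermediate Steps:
f = 1 (f = -⅕*(-5) = 1)
O(F) = 3*F
(f*6)*O(-5) = (1*6)*(3*(-5)) = 6*(-15) = -90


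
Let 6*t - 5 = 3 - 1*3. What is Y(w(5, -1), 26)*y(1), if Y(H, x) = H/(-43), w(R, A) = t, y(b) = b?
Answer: -5/258 ≈ -0.019380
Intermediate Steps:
t = ⅚ (t = ⅚ + (3 - 1*3)/6 = ⅚ + (3 - 3)/6 = ⅚ + (⅙)*0 = ⅚ + 0 = ⅚ ≈ 0.83333)
w(R, A) = ⅚
Y(H, x) = -H/43 (Y(H, x) = H*(-1/43) = -H/43)
Y(w(5, -1), 26)*y(1) = -1/43*⅚*1 = -5/258*1 = -5/258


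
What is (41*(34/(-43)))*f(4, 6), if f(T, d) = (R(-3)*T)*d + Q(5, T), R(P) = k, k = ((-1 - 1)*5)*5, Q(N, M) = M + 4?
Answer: 1661648/43 ≈ 38643.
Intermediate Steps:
Q(N, M) = 4 + M
k = -50 (k = -2*5*5 = -10*5 = -50)
R(P) = -50
f(T, d) = 4 + T - 50*T*d (f(T, d) = (-50*T)*d + (4 + T) = -50*T*d + (4 + T) = 4 + T - 50*T*d)
(41*(34/(-43)))*f(4, 6) = (41*(34/(-43)))*(4 + 4 - 50*4*6) = (41*(34*(-1/43)))*(4 + 4 - 1200) = (41*(-34/43))*(-1192) = -1394/43*(-1192) = 1661648/43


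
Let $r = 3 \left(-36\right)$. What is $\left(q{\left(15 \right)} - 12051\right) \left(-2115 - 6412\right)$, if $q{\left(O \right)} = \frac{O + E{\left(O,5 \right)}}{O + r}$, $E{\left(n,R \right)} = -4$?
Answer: $\frac{9556669358}{93} \approx 1.0276 \cdot 10^{8}$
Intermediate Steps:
$r = -108$
$q{\left(O \right)} = \frac{-4 + O}{-108 + O}$ ($q{\left(O \right)} = \frac{O - 4}{O - 108} = \frac{-4 + O}{-108 + O}$)
$\left(q{\left(15 \right)} - 12051\right) \left(-2115 - 6412\right) = \left(\frac{-4 + 15}{-108 + 15} - 12051\right) \left(-2115 - 6412\right) = \left(\frac{1}{-93} \cdot 11 - 12051\right) \left(-8527\right) = \left(\left(- \frac{1}{93}\right) 11 - 12051\right) \left(-8527\right) = \left(- \frac{11}{93} - 12051\right) \left(-8527\right) = \left(- \frac{1120754}{93}\right) \left(-8527\right) = \frac{9556669358}{93}$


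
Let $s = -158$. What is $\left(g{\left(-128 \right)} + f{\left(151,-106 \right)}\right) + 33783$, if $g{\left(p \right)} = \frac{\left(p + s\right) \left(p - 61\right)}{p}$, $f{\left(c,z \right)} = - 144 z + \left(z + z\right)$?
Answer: $\frac{3098413}{64} \approx 48413.0$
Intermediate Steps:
$f{\left(c,z \right)} = - 142 z$ ($f{\left(c,z \right)} = - 144 z + 2 z = - 142 z$)
$g{\left(p \right)} = \frac{\left(-158 + p\right) \left(-61 + p\right)}{p}$ ($g{\left(p \right)} = \frac{\left(p - 158\right) \left(p - 61\right)}{p} = \frac{\left(-158 + p\right) \left(-61 + p\right)}{p}$)
$\left(g{\left(-128 \right)} + f{\left(151,-106 \right)}\right) + 33783 = \left(\left(-219 - 128 + \frac{9638}{-128}\right) - -15052\right) + 33783 = \left(\left(-219 - 128 + 9638 \left(- \frac{1}{128}\right)\right) + 15052\right) + 33783 = \left(\left(-219 - 128 - \frac{4819}{64}\right) + 15052\right) + 33783 = \left(- \frac{27027}{64} + 15052\right) + 33783 = \frac{936301}{64} + 33783 = \frac{3098413}{64}$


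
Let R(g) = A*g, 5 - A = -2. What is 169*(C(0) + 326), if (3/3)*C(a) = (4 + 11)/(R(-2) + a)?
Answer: 768781/14 ≈ 54913.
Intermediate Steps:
A = 7 (A = 5 - 1*(-2) = 5 + 2 = 7)
R(g) = 7*g
C(a) = 15/(-14 + a) (C(a) = (4 + 11)/(7*(-2) + a) = 15/(-14 + a))
169*(C(0) + 326) = 169*(15/(-14 + 0) + 326) = 169*(15/(-14) + 326) = 169*(15*(-1/14) + 326) = 169*(-15/14 + 326) = 169*(4549/14) = 768781/14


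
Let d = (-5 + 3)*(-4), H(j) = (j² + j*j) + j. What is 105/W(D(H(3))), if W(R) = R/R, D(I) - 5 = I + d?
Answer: 105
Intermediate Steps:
H(j) = j + 2*j² (H(j) = (j² + j²) + j = 2*j² + j = j + 2*j²)
d = 8 (d = -2*(-4) = 8)
D(I) = 13 + I (D(I) = 5 + (I + 8) = 5 + (8 + I) = 13 + I)
W(R) = 1
105/W(D(H(3))) = 105/1 = 105*1 = 105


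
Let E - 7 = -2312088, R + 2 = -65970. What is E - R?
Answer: -2246109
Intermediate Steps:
R = -65972 (R = -2 - 65970 = -65972)
E = -2312081 (E = 7 - 2312088 = -2312081)
E - R = -2312081 - 1*(-65972) = -2312081 + 65972 = -2246109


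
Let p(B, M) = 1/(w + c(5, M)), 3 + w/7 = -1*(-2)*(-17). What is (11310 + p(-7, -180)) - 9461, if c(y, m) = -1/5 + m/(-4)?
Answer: 1980274/1071 ≈ 1849.0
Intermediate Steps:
w = -259 (w = -21 + 7*(-1*(-2)*(-17)) = -21 + 7*(2*(-17)) = -21 + 7*(-34) = -21 - 238 = -259)
c(y, m) = -⅕ - m/4 (c(y, m) = -1*⅕ + m*(-¼) = -⅕ - m/4)
p(B, M) = 1/(-1296/5 - M/4) (p(B, M) = 1/(-259 + (-⅕ - M/4)) = 1/(-1296/5 - M/4))
(11310 + p(-7, -180)) - 9461 = (11310 - 20/(5184 + 5*(-180))) - 9461 = (11310 - 20/(5184 - 900)) - 9461 = (11310 - 20/4284) - 9461 = (11310 - 20*1/4284) - 9461 = (11310 - 5/1071) - 9461 = 12113005/1071 - 9461 = 1980274/1071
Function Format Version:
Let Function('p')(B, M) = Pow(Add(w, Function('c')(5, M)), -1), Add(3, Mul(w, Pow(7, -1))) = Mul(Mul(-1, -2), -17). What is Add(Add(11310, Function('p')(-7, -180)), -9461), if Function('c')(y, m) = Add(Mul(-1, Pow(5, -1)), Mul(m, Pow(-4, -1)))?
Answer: Rational(1980274, 1071) ≈ 1849.0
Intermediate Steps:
w = -259 (w = Add(-21, Mul(7, Mul(Mul(-1, -2), -17))) = Add(-21, Mul(7, Mul(2, -17))) = Add(-21, Mul(7, -34)) = Add(-21, -238) = -259)
Function('c')(y, m) = Add(Rational(-1, 5), Mul(Rational(-1, 4), m)) (Function('c')(y, m) = Add(Mul(-1, Rational(1, 5)), Mul(m, Rational(-1, 4))) = Add(Rational(-1, 5), Mul(Rational(-1, 4), m)))
Function('p')(B, M) = Pow(Add(Rational(-1296, 5), Mul(Rational(-1, 4), M)), -1) (Function('p')(B, M) = Pow(Add(-259, Add(Rational(-1, 5), Mul(Rational(-1, 4), M))), -1) = Pow(Add(Rational(-1296, 5), Mul(Rational(-1, 4), M)), -1))
Add(Add(11310, Function('p')(-7, -180)), -9461) = Add(Add(11310, Mul(-20, Pow(Add(5184, Mul(5, -180)), -1))), -9461) = Add(Add(11310, Mul(-20, Pow(Add(5184, -900), -1))), -9461) = Add(Add(11310, Mul(-20, Pow(4284, -1))), -9461) = Add(Add(11310, Mul(-20, Rational(1, 4284))), -9461) = Add(Add(11310, Rational(-5, 1071)), -9461) = Add(Rational(12113005, 1071), -9461) = Rational(1980274, 1071)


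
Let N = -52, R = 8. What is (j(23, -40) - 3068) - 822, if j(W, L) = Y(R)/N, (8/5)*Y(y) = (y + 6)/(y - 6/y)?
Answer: -5866155/1508 ≈ -3890.0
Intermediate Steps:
Y(y) = 5*(6 + y)/(8*(y - 6/y)) (Y(y) = 5*((y + 6)/(y - 6/y))/8 = 5*((6 + y)/(y - 6/y))/8 = 5*(6 + y)/(8*(y - 6/y)))
j(W, L) = -35/1508 (j(W, L) = ((5/8)*8*(6 + 8)/(-6 + 8**2))/(-52) = ((5/8)*8*14/(-6 + 64))*(-1/52) = ((5/8)*8*14/58)*(-1/52) = ((5/8)*8*(1/58)*14)*(-1/52) = (35/29)*(-1/52) = -35/1508)
(j(23, -40) - 3068) - 822 = (-35/1508 - 3068) - 822 = -4626579/1508 - 822 = -5866155/1508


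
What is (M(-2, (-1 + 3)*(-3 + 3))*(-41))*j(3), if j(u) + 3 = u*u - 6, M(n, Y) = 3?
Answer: 0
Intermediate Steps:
j(u) = -9 + u**2 (j(u) = -3 + (u*u - 6) = -3 + (u**2 - 6) = -3 + (-6 + u**2) = -9 + u**2)
(M(-2, (-1 + 3)*(-3 + 3))*(-41))*j(3) = (3*(-41))*(-9 + 3**2) = -123*(-9 + 9) = -123*0 = 0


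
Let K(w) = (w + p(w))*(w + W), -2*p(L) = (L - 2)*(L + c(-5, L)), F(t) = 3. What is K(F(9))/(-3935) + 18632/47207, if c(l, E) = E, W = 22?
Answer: 18632/47207 ≈ 0.39469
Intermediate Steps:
p(L) = -L*(-2 + L) (p(L) = -(L - 2)*(L + L)/2 = -(-2 + L)*2*L/2 = -L*(-2 + L))
K(w) = (22 + w)*(w + w*(2 - w)) (K(w) = (w + w*(2 - w))*(w + 22) = (w + w*(2 - w))*(22 + w) = (22 + w)*(w + w*(2 - w)))
K(F(9))/(-3935) + 18632/47207 = (3*(66 - 1*3² - 19*3))/(-3935) + 18632/47207 = (3*(66 - 1*9 - 57))*(-1/3935) + 18632*(1/47207) = (3*(66 - 9 - 57))*(-1/3935) + 18632/47207 = (3*0)*(-1/3935) + 18632/47207 = 0*(-1/3935) + 18632/47207 = 0 + 18632/47207 = 18632/47207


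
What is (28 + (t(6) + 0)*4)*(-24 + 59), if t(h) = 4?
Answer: 1540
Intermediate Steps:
(28 + (t(6) + 0)*4)*(-24 + 59) = (28 + (4 + 0)*4)*(-24 + 59) = (28 + 4*4)*35 = (28 + 16)*35 = 44*35 = 1540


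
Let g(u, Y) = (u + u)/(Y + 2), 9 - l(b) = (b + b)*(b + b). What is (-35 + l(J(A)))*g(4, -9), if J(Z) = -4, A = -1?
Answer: 720/7 ≈ 102.86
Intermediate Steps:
l(b) = 9 - 4*b² (l(b) = 9 - (b + b)*(b + b) = 9 - 2*b*2*b = 9 - 4*b²)
g(u, Y) = 2*u/(2 + Y) (g(u, Y) = (2*u)/(2 + Y) = 2*u/(2 + Y))
(-35 + l(J(A)))*g(4, -9) = (-35 + (9 - 4*(-4)²))*(2*4/(2 - 9)) = (-35 + (9 - 4*16))*(2*4/(-7)) = (-35 + (9 - 64))*(2*4*(-⅐)) = (-35 - 55)*(-8/7) = -90*(-8/7) = 720/7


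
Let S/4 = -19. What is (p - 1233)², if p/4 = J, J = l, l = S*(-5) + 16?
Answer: 123201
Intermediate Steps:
S = -76 (S = 4*(-19) = -76)
l = 396 (l = -76*(-5) + 16 = 380 + 16 = 396)
J = 396
p = 1584 (p = 4*396 = 1584)
(p - 1233)² = (1584 - 1233)² = 351² = 123201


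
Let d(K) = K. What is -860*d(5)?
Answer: -4300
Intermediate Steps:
-860*d(5) = -860*5 = -4300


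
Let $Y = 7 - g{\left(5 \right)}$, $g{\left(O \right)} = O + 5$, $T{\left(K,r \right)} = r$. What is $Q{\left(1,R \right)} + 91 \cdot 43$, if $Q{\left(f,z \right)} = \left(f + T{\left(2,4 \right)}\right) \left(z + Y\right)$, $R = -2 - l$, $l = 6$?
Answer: $3858$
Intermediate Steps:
$g{\left(O \right)} = 5 + O$
$Y = -3$ ($Y = 7 - \left(5 + 5\right) = 7 - 10 = -3$)
$R = -8$ ($R = -2 - 6 = -8$)
$Q{\left(f,z \right)} = \left(-3 + z\right) \left(4 + f\right)$ ($Q{\left(f,z \right)} = \left(f + 4\right) \left(z - 3\right) = \left(4 + f\right) \left(-3 + z\right) = \left(-3 + z\right) \left(4 + f\right)$)
$Q{\left(1,R \right)} + 91 \cdot 43 = \left(-12 - 3 + 4 \left(-8\right) + 1 \left(-8\right)\right) + 91 \cdot 43 = \left(-12 - 3 - 32 - 8\right) + 3913 = -55 + 3913 = 3858$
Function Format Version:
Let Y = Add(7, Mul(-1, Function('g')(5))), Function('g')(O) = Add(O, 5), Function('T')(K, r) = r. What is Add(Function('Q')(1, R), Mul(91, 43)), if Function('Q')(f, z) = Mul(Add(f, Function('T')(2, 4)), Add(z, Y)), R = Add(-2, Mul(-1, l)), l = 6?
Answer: 3858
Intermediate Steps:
Function('g')(O) = Add(5, O)
Y = -3 (Y = Add(7, Mul(-1, Add(5, 5))) = Add(7, Mul(-1, 10)) = Add(7, -10) = -3)
R = -8 (R = Add(-2, Mul(-1, 6)) = Add(-2, -6) = -8)
Function('Q')(f, z) = Mul(Add(-3, z), Add(4, f)) (Function('Q')(f, z) = Mul(Add(f, 4), Add(z, -3)) = Mul(Add(4, f), Add(-3, z)) = Mul(Add(-3, z), Add(4, f)))
Add(Function('Q')(1, R), Mul(91, 43)) = Add(Add(-12, Mul(-3, 1), Mul(4, -8), Mul(1, -8)), Mul(91, 43)) = Add(Add(-12, -3, -32, -8), 3913) = Add(-55, 3913) = 3858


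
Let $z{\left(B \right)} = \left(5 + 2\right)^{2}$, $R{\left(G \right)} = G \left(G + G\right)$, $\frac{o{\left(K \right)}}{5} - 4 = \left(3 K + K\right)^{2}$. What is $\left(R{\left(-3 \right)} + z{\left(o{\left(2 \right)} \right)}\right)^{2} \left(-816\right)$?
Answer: $-3663024$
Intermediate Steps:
$o{\left(K \right)} = 20 + 80 K^{2}$ ($o{\left(K \right)} = 20 + 5 \left(3 K + K\right)^{2} = 20 + 5 \left(4 K\right)^{2} = 20 + 5 \cdot 16 K^{2} = 20 + 80 K^{2}$)
$R{\left(G \right)} = 2 G^{2}$ ($R{\left(G \right)} = G 2 G = 2 G^{2}$)
$z{\left(B \right)} = 49$ ($z{\left(B \right)} = 7^{2} = 49$)
$\left(R{\left(-3 \right)} + z{\left(o{\left(2 \right)} \right)}\right)^{2} \left(-816\right) = \left(2 \left(-3\right)^{2} + 49\right)^{2} \left(-816\right) = \left(2 \cdot 9 + 49\right)^{2} \left(-816\right) = \left(18 + 49\right)^{2} \left(-816\right) = 67^{2} \left(-816\right) = 4489 \left(-816\right) = -3663024$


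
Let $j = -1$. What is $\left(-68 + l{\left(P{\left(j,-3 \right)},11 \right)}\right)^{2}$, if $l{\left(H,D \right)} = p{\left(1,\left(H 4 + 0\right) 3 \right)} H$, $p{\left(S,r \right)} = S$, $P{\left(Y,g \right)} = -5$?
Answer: $5329$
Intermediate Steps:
$l{\left(H,D \right)} = H$ ($l{\left(H,D \right)} = 1 H = H$)
$\left(-68 + l{\left(P{\left(j,-3 \right)},11 \right)}\right)^{2} = \left(-68 - 5\right)^{2} = \left(-73\right)^{2} = 5329$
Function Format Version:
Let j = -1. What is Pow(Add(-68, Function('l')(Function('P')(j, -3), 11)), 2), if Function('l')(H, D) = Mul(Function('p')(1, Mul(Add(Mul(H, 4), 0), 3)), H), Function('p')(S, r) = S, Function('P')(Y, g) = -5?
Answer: 5329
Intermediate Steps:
Function('l')(H, D) = H (Function('l')(H, D) = Mul(1, H) = H)
Pow(Add(-68, Function('l')(Function('P')(j, -3), 11)), 2) = Pow(Add(-68, -5), 2) = Pow(-73, 2) = 5329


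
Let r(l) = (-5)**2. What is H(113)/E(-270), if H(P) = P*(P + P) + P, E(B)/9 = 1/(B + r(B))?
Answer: -6284495/9 ≈ -6.9828e+5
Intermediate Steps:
r(l) = 25
E(B) = 9/(25 + B) (E(B) = 9/(B + 25) = 9/(25 + B))
H(P) = P + 2*P**2 (H(P) = P*(2*P) + P = 2*P**2 + P = P + 2*P**2)
H(113)/E(-270) = (113*(1 + 2*113))/((9/(25 - 270))) = (113*(1 + 226))/((9/(-245))) = (113*227)/((9*(-1/245))) = 25651/(-9/245) = 25651*(-245/9) = -6284495/9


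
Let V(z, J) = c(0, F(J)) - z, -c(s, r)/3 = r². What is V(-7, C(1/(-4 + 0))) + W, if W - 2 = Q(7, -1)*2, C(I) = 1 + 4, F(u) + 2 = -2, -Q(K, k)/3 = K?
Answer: -81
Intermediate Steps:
Q(K, k) = -3*K
F(u) = -4 (F(u) = -2 - 2 = -4)
c(s, r) = -3*r²
C(I) = 5
W = -40 (W = 2 - 3*7*2 = 2 - 21*2 = 2 - 42 = -40)
V(z, J) = -48 - z (V(z, J) = -3*(-4)² - z = -3*16 - z = -48 - z)
V(-7, C(1/(-4 + 0))) + W = (-48 - 1*(-7)) - 40 = (-48 + 7) - 40 = -41 - 40 = -81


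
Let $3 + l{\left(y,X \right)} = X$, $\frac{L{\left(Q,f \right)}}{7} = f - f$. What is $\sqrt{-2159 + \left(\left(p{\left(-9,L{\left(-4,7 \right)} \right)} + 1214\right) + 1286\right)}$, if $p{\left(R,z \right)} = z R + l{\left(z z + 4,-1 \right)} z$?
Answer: $\sqrt{341} \approx 18.466$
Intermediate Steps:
$L{\left(Q,f \right)} = 0$ ($L{\left(Q,f \right)} = 7 \left(f - f\right) = 7 \cdot 0 = 0$)
$l{\left(y,X \right)} = -3 + X$
$p{\left(R,z \right)} = - 4 z + R z$ ($p{\left(R,z \right)} = z R + \left(-3 - 1\right) z = R z - 4 z = - 4 z + R z$)
$\sqrt{-2159 + \left(\left(p{\left(-9,L{\left(-4,7 \right)} \right)} + 1214\right) + 1286\right)} = \sqrt{-2159 + \left(\left(0 \left(-4 - 9\right) + 1214\right) + 1286\right)} = \sqrt{-2159 + \left(\left(0 \left(-13\right) + 1214\right) + 1286\right)} = \sqrt{-2159 + \left(\left(0 + 1214\right) + 1286\right)} = \sqrt{-2159 + \left(1214 + 1286\right)} = \sqrt{-2159 + 2500} = \sqrt{341}$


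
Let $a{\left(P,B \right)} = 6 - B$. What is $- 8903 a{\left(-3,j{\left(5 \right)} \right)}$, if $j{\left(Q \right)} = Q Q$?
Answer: $169157$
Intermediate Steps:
$j{\left(Q \right)} = Q^{2}$
$- 8903 a{\left(-3,j{\left(5 \right)} \right)} = - 8903 \left(6 - 5^{2}\right) = - 8903 \left(6 - 25\right) = \left(-8903\right) \left(-19\right) = 169157$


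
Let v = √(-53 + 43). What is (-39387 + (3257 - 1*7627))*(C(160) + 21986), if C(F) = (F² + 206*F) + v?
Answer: -3524451322 - 43757*I*√10 ≈ -3.5245e+9 - 1.3837e+5*I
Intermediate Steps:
v = I*√10 (v = √(-10) = I*√10 ≈ 3.1623*I)
C(F) = F² + 206*F + I*√10 (C(F) = (F² + 206*F) + I*√10 = F² + 206*F + I*√10)
(-39387 + (3257 - 1*7627))*(C(160) + 21986) = (-39387 + (3257 - 1*7627))*((160² + 206*160 + I*√10) + 21986) = (-39387 + (3257 - 7627))*((25600 + 32960 + I*√10) + 21986) = (-39387 - 4370)*((58560 + I*√10) + 21986) = -43757*(80546 + I*√10) = -3524451322 - 43757*I*√10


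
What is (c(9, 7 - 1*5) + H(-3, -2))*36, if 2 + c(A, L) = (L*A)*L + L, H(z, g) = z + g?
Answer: 1116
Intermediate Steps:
H(z, g) = g + z
c(A, L) = -2 + L + A*L² (c(A, L) = -2 + ((L*A)*L + L) = -2 + ((A*L)*L + L) = -2 + (A*L² + L) = -2 + (L + A*L²) = -2 + L + A*L²)
(c(9, 7 - 1*5) + H(-3, -2))*36 = ((-2 + (7 - 1*5) + 9*(7 - 1*5)²) + (-2 - 3))*36 = ((-2 + (7 - 5) + 9*(7 - 5)²) - 5)*36 = ((-2 + 2 + 9*2²) - 5)*36 = ((-2 + 2 + 9*4) - 5)*36 = ((-2 + 2 + 36) - 5)*36 = (36 - 5)*36 = 31*36 = 1116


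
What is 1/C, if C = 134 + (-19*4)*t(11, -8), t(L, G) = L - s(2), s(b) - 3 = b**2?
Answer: -1/170 ≈ -0.0058824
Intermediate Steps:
s(b) = 3 + b**2
t(L, G) = -7 + L (t(L, G) = L - (3 + 2**2) = L - (3 + 4) = L - 1*7 = L - 7 = -7 + L)
C = -170 (C = 134 + (-19*4)*(-7 + 11) = 134 - 76*4 = 134 - 304 = -170)
1/C = 1/(-170) = -1/170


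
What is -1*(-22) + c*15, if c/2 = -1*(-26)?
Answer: 802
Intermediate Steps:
c = 52 (c = 2*(-1*(-26)) = 2*26 = 52)
-1*(-22) + c*15 = -1*(-22) + 52*15 = 22 + 780 = 802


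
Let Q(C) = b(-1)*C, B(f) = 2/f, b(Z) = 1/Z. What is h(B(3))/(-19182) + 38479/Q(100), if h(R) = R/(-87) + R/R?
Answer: -96322608179/250325100 ≈ -384.79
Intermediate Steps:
h(R) = 1 - R/87 (h(R) = R*(-1/87) + 1 = -R/87 + 1 = 1 - R/87)
Q(C) = -C (Q(C) = C/(-1) = -C)
h(B(3))/(-19182) + 38479/Q(100) = (1 - 2/(87*3))/(-19182) + 38479/((-1*100)) = (1 - 2/(87*3))*(-1/19182) + 38479/(-100) = (1 - 1/87*⅔)*(-1/19182) + 38479*(-1/100) = (1 - 2/261)*(-1/19182) - 38479/100 = (259/261)*(-1/19182) - 38479/100 = -259/5006502 - 38479/100 = -96322608179/250325100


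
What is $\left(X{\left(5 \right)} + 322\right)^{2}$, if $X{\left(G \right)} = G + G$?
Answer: $110224$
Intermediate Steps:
$X{\left(G \right)} = 2 G$
$\left(X{\left(5 \right)} + 322\right)^{2} = \left(2 \cdot 5 + 322\right)^{2} = \left(10 + 322\right)^{2} = 332^{2} = 110224$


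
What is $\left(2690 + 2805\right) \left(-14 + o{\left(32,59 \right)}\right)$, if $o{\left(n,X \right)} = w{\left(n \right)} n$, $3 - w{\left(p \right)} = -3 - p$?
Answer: $6604990$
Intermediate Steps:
$w{\left(p \right)} = 6 + p$ ($w{\left(p \right)} = 3 - \left(-3 - p\right) = 3 + \left(3 + p\right) = 6 + p$)
$o{\left(n,X \right)} = n \left(6 + n\right)$ ($o{\left(n,X \right)} = \left(6 + n\right) n = n \left(6 + n\right)$)
$\left(2690 + 2805\right) \left(-14 + o{\left(32,59 \right)}\right) = \left(2690 + 2805\right) \left(-14 + 32 \left(6 + 32\right)\right) = 5495 \left(-14 + 32 \cdot 38\right) = 5495 \left(-14 + 1216\right) = 5495 \cdot 1202 = 6604990$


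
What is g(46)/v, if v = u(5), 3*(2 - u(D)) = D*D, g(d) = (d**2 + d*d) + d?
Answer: -12834/19 ≈ -675.47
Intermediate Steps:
g(d) = d + 2*d**2 (g(d) = (d**2 + d**2) + d = 2*d**2 + d = d + 2*d**2)
u(D) = 2 - D**2/3 (u(D) = 2 - D*D/3 = 2 - D**2/3)
v = -19/3 (v = 2 - 1/3*5**2 = 2 - 1/3*25 = 2 - 25/3 = -19/3 ≈ -6.3333)
g(46)/v = (46*(1 + 2*46))/(-19/3) = (46*(1 + 92))*(-3/19) = (46*93)*(-3/19) = 4278*(-3/19) = -12834/19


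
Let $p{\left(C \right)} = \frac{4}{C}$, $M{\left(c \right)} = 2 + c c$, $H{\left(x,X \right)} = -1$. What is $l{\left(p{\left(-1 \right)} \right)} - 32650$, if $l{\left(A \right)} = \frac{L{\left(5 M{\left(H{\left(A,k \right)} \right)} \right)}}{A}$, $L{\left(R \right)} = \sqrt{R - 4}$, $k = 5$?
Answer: $-32650 - \frac{\sqrt{11}}{4} \approx -32651.0$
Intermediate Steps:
$M{\left(c \right)} = 2 + c^{2}$
$L{\left(R \right)} = \sqrt{-4 + R}$
$l{\left(A \right)} = \frac{\sqrt{11}}{A}$ ($l{\left(A \right)} = \frac{\sqrt{-4 + 5 \left(2 + \left(-1\right)^{2}\right)}}{A} = \frac{\sqrt{-4 + 5 \left(2 + 1\right)}}{A} = \frac{\sqrt{-4 + 5 \cdot 3}}{A} = \frac{\sqrt{-4 + 15}}{A} = \frac{\sqrt{11}}{A}$)
$l{\left(p{\left(-1 \right)} \right)} - 32650 = \frac{\sqrt{11}}{4 \frac{1}{-1}} - 32650 = \frac{\sqrt{11}}{4 \left(-1\right)} - 32650 = \frac{\sqrt{11}}{-4} - 32650 = \sqrt{11} \left(- \frac{1}{4}\right) - 32650 = - \frac{\sqrt{11}}{4} - 32650 = -32650 - \frac{\sqrt{11}}{4}$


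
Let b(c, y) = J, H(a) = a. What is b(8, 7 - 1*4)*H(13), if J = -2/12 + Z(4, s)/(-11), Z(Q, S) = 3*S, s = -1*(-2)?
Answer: -611/66 ≈ -9.2576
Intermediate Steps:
s = 2
J = -47/66 (J = -2/12 + (3*2)/(-11) = -2*1/12 + 6*(-1/11) = -⅙ - 6/11 = -47/66 ≈ -0.71212)
b(c, y) = -47/66
b(8, 7 - 1*4)*H(13) = -47/66*13 = -611/66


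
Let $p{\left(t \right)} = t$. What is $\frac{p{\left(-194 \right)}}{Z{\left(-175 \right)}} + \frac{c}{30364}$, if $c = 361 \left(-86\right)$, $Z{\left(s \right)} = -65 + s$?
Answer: $- \frac{195053}{910920} \approx -0.21413$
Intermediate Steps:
$c = -31046$
$\frac{p{\left(-194 \right)}}{Z{\left(-175 \right)}} + \frac{c}{30364} = - \frac{194}{-65 - 175} - \frac{31046}{30364} = - \frac{194}{-240} - \frac{15523}{15182} = \left(-194\right) \left(- \frac{1}{240}\right) - \frac{15523}{15182} = \frac{97}{120} - \frac{15523}{15182} = - \frac{195053}{910920}$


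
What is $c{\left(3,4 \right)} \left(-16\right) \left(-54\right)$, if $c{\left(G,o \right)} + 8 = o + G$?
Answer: $-864$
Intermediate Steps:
$c{\left(G,o \right)} = -8 + G + o$ ($c{\left(G,o \right)} = -8 + \left(o + G\right) = -8 + \left(G + o\right) = -8 + G + o$)
$c{\left(3,4 \right)} \left(-16\right) \left(-54\right) = \left(-8 + 3 + 4\right) \left(-16\right) \left(-54\right) = \left(-1\right) \left(-16\right) \left(-54\right) = 16 \left(-54\right) = -864$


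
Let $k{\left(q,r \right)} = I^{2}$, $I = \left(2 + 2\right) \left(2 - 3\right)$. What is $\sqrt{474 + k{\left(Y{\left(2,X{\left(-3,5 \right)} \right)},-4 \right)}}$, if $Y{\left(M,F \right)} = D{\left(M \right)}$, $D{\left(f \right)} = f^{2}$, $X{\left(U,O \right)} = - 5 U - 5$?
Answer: $7 \sqrt{10} \approx 22.136$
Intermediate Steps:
$X{\left(U,O \right)} = -5 - 5 U$
$I = -4$ ($I = 4 \left(-1\right) = -4$)
$Y{\left(M,F \right)} = M^{2}$
$k{\left(q,r \right)} = 16$ ($k{\left(q,r \right)} = \left(-4\right)^{2} = 16$)
$\sqrt{474 + k{\left(Y{\left(2,X{\left(-3,5 \right)} \right)},-4 \right)}} = \sqrt{474 + 16} = \sqrt{490} = 7 \sqrt{10}$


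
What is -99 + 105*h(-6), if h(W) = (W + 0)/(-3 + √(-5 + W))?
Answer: -9/2 + 63*I*√11/2 ≈ -4.5 + 104.47*I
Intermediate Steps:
h(W) = W/(-3 + √(-5 + W))
-99 + 105*h(-6) = -99 + 105*(-6/(-3 + √(-5 - 6))) = -99 + 105*(-6/(-3 + √(-11))) = -99 + 105*(-6/(-3 + I*√11)) = -99 - 630/(-3 + I*√11)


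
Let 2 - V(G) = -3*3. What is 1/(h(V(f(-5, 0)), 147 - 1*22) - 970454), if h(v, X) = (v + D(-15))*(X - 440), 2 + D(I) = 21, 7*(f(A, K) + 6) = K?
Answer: -1/979904 ≈ -1.0205e-6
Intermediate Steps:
f(A, K) = -6 + K/7
D(I) = 19 (D(I) = -2 + 21 = 19)
V(G) = 11 (V(G) = 2 - (-3)*3 = 2 - 1*(-9) = 2 + 9 = 11)
h(v, X) = (-440 + X)*(19 + v) (h(v, X) = (v + 19)*(X - 440) = (19 + v)*(-440 + X) = (-440 + X)*(19 + v))
1/(h(V(f(-5, 0)), 147 - 1*22) - 970454) = 1/((-8360 - 440*11 + 19*(147 - 1*22) + (147 - 1*22)*11) - 970454) = 1/((-8360 - 4840 + 19*(147 - 22) + (147 - 22)*11) - 970454) = 1/((-8360 - 4840 + 19*125 + 125*11) - 970454) = 1/((-8360 - 4840 + 2375 + 1375) - 970454) = 1/(-9450 - 970454) = 1/(-979904) = -1/979904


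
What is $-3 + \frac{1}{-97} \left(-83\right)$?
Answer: $- \frac{208}{97} \approx -2.1443$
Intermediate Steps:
$-3 + \frac{1}{-97} \left(-83\right) = -3 - - \frac{83}{97} = -3 + \frac{83}{97} = - \frac{208}{97}$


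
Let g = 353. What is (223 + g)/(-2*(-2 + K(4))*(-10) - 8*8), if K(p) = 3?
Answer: -144/11 ≈ -13.091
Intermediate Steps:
(223 + g)/(-2*(-2 + K(4))*(-10) - 8*8) = (223 + 353)/(-2*(-2 + 3)*(-10) - 8*8) = 576/(-2*1*(-10) - 64) = 576/(-2*(-10) - 64) = 576/(20 - 64) = 576/(-44) = 576*(-1/44) = -144/11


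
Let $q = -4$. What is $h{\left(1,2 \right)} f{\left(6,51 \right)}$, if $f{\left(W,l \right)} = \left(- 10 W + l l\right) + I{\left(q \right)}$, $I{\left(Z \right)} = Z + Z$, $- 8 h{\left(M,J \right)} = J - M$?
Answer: $- \frac{2533}{8} \approx -316.63$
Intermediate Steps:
$h{\left(M,J \right)} = - \frac{J}{8} + \frac{M}{8}$ ($h{\left(M,J \right)} = - \frac{J - M}{8} = - \frac{J}{8} + \frac{M}{8}$)
$I{\left(Z \right)} = 2 Z$
$f{\left(W,l \right)} = -8 + l^{2} - 10 W$ ($f{\left(W,l \right)} = \left(- 10 W + l l\right) + 2 \left(-4\right) = \left(- 10 W + l^{2}\right) - 8 = \left(l^{2} - 10 W\right) - 8 = -8 + l^{2} - 10 W$)
$h{\left(1,2 \right)} f{\left(6,51 \right)} = \left(\left(- \frac{1}{8}\right) 2 + \frac{1}{8} \cdot 1\right) \left(-8 + 51^{2} - 60\right) = \left(- \frac{1}{4} + \frac{1}{8}\right) \left(-8 + 2601 - 60\right) = \left(- \frac{1}{8}\right) 2533 = - \frac{2533}{8}$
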